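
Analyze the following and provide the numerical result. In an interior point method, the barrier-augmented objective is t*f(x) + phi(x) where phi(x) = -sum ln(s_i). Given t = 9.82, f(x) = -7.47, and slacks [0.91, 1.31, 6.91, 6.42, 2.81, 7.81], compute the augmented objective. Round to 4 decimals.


Step 1: Compute log-barrier.
ln values: [-0.0943, 0.27, 1.933, 1.8594, 1.0332, 2.0554]
phi = -(-0.0943 + 0.27 + 1.933 + 1.8594 + 1.0332 + 2.0554) = -7.0567
Step 2: Compute augmented objective.
t*f(x) = 9.82*-7.47 = -73.3554
Total = -73.3554 - 7.0567 = -80.4121


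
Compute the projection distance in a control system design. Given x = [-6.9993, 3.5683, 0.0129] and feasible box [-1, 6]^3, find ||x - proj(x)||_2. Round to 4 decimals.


Project each component onto [-1, 6].
clip(-6.9993) = -1.0, clip(3.5683) = 3.5683, clip(0.0129) = 0.0129
Projection = [-1.0, 3.5683, 0.0129]
Squared diffs: [35.9916, 0.0, 0.0]
Distance = sqrt(35.9916) = 5.9993


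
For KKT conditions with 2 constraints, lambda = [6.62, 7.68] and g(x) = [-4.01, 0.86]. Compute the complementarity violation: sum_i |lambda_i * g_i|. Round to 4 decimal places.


KKT complementary slackness check:
lambda_1 * g_1 = 6.62 * -4.01 = -26.5462
lambda_2 * g_2 = 7.68 * 0.86 = 6.6048
Total violation = 26.5462 + 6.6048 = 33.151


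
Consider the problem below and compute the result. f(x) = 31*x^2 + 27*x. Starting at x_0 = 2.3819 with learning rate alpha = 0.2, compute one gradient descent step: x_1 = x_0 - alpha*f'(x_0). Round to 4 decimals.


We compute the gradient at x_0 and apply the update.
f'(x) = 62*x + 27
f'(2.3819) = 62*2.3819 + 27 = 174.6778
x_1 = 2.3819 - 0.2*174.6778 = -32.5537


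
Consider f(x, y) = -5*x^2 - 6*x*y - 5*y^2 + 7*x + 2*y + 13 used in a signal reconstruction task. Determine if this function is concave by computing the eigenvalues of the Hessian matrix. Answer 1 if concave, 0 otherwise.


The Hessian of f(x,y) = -5*x^2 - 6*x*y - 5*y^2 + 7*x + 2*y + 13 is:
H = [[-10, -6], [-6, -10]]
Trace = -10 - 10 = -20
Determinant = -10*-10 - (-6)^2 = 64
Discriminant = (-20)^2 - 4*64 = 144.0
Eigenvalues: lambda_1 = -16.0, lambda_2 = -4.0
The function is concave.

1


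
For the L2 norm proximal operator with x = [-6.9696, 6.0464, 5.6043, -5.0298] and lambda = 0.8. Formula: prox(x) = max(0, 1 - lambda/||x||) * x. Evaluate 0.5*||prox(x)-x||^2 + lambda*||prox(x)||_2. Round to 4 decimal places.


Step 1: Compute ||x||.
||x|| = 11.9097
Step 2: Compute scaling factor.
scale = max(0, 1 - 0.8/11.9097) = 0.9328
Step 3: prox(x) = [-6.5014, 5.6403, 5.2278, -4.6919]
||prox(x)|| = 11.1097
Step 4: Proximal objective.
0.5*||prox-x||^2 = 0.32
lambda*||prox|| = 8.8878
Total = 9.2078


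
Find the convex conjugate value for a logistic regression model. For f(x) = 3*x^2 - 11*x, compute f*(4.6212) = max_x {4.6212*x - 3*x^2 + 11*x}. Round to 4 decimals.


f*(y) = sup_x {y*x - a*x^2 - b*x} = sup_x {(y-b)*x - a*x^2}
FOC: (y - b) - 2a*x = 0 => x* = (y - b)/(2a)
x* = (4.6212 + 11)/(2*3) = 2.6035
f*(4.6212) = (y-b)^2/(4a) = (4.6212 + 11)^2/(4*3)
= 244.0219/12 = 20.3352


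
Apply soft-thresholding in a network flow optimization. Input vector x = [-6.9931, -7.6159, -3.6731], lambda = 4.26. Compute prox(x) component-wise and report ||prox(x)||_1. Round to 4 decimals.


Soft-thresholding with lambda = 4.26:
prox(-6.9931) = sign(-6.9931)*max(|-6.9931| - 4.26, 0) = -2.7331
prox(-7.6159) = sign(-7.6159)*max(|-7.6159| - 4.26, 0) = -3.3559
prox(-3.6731) = sign(-3.6731)*max(|-3.6731| - 4.26, 0) = 0.0
prox(x) = [-2.7331, -3.3559, 0.0]
||prox(x)||_1 = 2.7331 + 3.3559 + 0.0 = 6.089


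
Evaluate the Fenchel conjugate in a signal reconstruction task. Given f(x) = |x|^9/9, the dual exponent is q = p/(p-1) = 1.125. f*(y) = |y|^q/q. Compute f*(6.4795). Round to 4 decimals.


The conjugate exponent q satisfies 1/p + 1/q = 1.
p = 9, so q = 9/(9 - 1) = 1.125
|y|^q = 6.4795^1.125 = 8.1843
f*(6.4795) = 8.1843 / 1.125 = 7.275


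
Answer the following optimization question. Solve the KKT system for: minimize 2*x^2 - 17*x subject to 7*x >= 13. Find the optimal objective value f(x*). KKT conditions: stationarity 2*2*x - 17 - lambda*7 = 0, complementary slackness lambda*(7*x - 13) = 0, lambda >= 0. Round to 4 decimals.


Step 1: Try lambda = 0 (constraint inactive).
Stationarity: 2*2*x - 17 = 0
x* = 17/(2*2) = 4.25
Check constraint: 7*4.25 = 29.75 >= 13 -- satisfied.
Step 2: Compute optimal value.
f(x*) = 2*4.25^2 - 17*4.25 = -36.125


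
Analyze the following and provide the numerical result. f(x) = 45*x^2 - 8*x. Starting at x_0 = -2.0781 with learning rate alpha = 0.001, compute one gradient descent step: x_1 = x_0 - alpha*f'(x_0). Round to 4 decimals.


We compute the gradient at x_0 and apply the update.
f'(x) = 90*x - 8
f'(-2.0781) = 90*-2.0781 - 8 = -195.029
x_1 = -2.0781 - 0.001*-195.029 = -1.8831


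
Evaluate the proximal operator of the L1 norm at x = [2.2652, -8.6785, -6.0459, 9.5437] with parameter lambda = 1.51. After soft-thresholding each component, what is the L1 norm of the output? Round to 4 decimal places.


Soft-thresholding with lambda = 1.51:
prox(2.2652) = sign(2.2652)*max(|2.2652| - 1.51, 0) = 0.7552
prox(-8.6785) = sign(-8.6785)*max(|-8.6785| - 1.51, 0) = -7.1685
prox(-6.0459) = sign(-6.0459)*max(|-6.0459| - 1.51, 0) = -4.5359
prox(9.5437) = sign(9.5437)*max(|9.5437| - 1.51, 0) = 8.0337
prox(x) = [0.7552, -7.1685, -4.5359, 8.0337]
||prox(x)||_1 = 0.7552 + 7.1685 + 4.5359 + 8.0337 = 20.4933


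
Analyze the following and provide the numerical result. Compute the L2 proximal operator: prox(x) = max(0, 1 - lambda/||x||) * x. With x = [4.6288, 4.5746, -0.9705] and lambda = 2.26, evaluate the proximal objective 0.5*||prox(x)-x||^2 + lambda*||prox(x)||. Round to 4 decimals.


Step 1: Compute ||x||.
||x|| = 6.5799
Step 2: Compute scaling factor.
scale = max(0, 1 - 2.26/6.5799) = 0.6565
Step 3: prox(x) = [3.0389, 3.0034, -0.6372]
||prox(x)|| = 4.3199
Step 4: Proximal objective.
0.5*||prox-x||^2 = 2.5538
lambda*||prox|| = 9.763
Total = 12.3167


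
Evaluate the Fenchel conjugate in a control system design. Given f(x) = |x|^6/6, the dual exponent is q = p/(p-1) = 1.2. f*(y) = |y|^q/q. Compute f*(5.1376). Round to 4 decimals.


The conjugate exponent q satisfies 1/p + 1/q = 1.
p = 6, so q = 6/(6 - 1) = 1.2
|y|^q = 5.1376^1.2 = 7.1271
f*(5.1376) = 7.1271 / 1.2 = 5.9392


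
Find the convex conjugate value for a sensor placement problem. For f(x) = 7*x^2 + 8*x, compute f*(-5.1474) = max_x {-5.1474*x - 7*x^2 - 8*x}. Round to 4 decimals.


f*(y) = sup_x {y*x - a*x^2 - b*x} = sup_x {(y-b)*x - a*x^2}
FOC: (y - b) - 2a*x = 0 => x* = (y - b)/(2a)
x* = (-5.1474 - 8)/(2*7) = -0.9391
f*(-5.1474) = (y-b)^2/(4a) = (-5.1474 - 8)^2/(4*7)
= 172.8541/28 = 6.1734


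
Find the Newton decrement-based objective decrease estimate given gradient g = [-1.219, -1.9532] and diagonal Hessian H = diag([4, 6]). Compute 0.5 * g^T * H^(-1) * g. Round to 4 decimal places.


Step 1: H is diagonal, so H^(-1) * g = [-0.3048, -0.3255].
Step 2: g^T H^(-1) g = sum_i g_i^2 / H_ii
  = (-1.219)^2/4 + (-1.9532)^2/6
  = 0.3715 + 0.6358 = 1.0073
Step 3: Objective decrease = 0.5 * g^T H^(-1) g = 0.5037


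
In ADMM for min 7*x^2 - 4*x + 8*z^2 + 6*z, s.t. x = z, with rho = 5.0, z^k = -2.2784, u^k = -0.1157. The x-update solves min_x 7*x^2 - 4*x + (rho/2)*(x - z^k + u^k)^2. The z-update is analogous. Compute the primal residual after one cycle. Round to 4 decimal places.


ADMM iteration with rho = 5.0, z^k = -2.2784, u^k = -0.1157
Step 1: x-update.
Minimize 7*x^2 - 4*x + (5.0/2)*(x + 2.2784 - 0.1157)^2
FOC: (2*7 + 5.0)*x = 4 + 5.0*(-2.2784 + 0.1157)
x^{k+1} = -0.3586
Step 2: z-update.
Minimize 8*z^2 + 6*z + (5.0/2)*(-0.3586 - z - 0.1157)^2
FOC: (2*8 + 5.0)*z = -6 + 5.0*(-0.3586 - 0.1157)
z^{k+1} = -0.3986
Step 3: u-update.
u^{k+1} = -0.1157 - 0.3586 + 0.3986 = -0.0757
Step 4: Primal residual = |-0.3586 + 0.3986| = 0.04


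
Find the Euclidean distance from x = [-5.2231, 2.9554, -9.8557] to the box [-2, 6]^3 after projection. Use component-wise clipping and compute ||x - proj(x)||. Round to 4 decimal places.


Project each component onto [-2, 6].
clip(-5.2231) = -2.0, clip(2.9554) = 2.9554, clip(-9.8557) = -2.0
Projection = [-2.0, 2.9554, -2.0]
Squared diffs: [10.3884, 0.0, 61.712]
Distance = sqrt(72.1004) = 8.4912


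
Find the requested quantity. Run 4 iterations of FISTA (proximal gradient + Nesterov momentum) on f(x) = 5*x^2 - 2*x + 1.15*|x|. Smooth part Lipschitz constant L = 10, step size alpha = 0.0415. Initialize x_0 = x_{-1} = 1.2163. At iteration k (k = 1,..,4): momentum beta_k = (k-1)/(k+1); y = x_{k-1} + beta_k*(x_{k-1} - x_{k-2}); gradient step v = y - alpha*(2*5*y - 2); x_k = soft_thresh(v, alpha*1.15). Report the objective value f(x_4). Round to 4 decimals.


FISTA on f(x) = 5*x^2 - 2*x + 1.15*|x|
L = 10, alpha = 0.0415
Iteration 1: beta = 0.0, y = 1.2163 + 0.0*(1.2163 - 1.2163) = 1.2163
  grad(y) = 10.163, v = y - alpha*grad = 0.7945
  prox(v) = soft_thresh(0.7945, 0.0477) = 0.7468
Iteration 2: beta = 0.3333, y = 0.7468 + 0.3333*(0.7468 - 1.2163) = 0.5903
  grad(y) = 3.9031, v = y - alpha*grad = 0.4283
  prox(v) = soft_thresh(0.4283, 0.0477) = 0.3806
Iteration 3: beta = 0.5, y = 0.3806 + 0.5*(0.3806 - 0.7468) = 0.1975
  grad(y) = -0.0249, v = y - alpha*grad = 0.1985
  prox(v) = soft_thresh(0.1985, 0.0477) = 0.1508
Iteration 4: beta = 0.6, y = 0.1508 + 0.6*(0.1508 - 0.3806) = 0.0129
  grad(y) = -1.8706, v = y - alpha*grad = 0.0906
  prox(v) = soft_thresh(0.0906, 0.0477) = 0.0428
f(x_4) = 5*0.0428^2 - 2*0.0428 + 1.15*|0.0428| = -0.0272


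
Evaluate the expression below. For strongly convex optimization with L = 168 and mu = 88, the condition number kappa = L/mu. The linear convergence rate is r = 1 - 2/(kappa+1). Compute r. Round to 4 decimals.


Step 1: Compute the condition number.
kappa = L/mu = 168/88 = 1.9091
Step 2: Compute the convergence rate.
r = 1 - 2/(kappa + 1) = 1 - 2*mu/(L + mu) = (L - mu)/(L + mu) = 80/256 = 0.3125


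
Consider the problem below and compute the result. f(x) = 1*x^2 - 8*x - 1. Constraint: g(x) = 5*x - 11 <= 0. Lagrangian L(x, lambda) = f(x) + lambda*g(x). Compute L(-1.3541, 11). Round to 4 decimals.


Step 1: Evaluate f(x).
f(-1.3541) = 1*(-1.3541)^2 - 8*(-1.3541) - 1 = 11.6664
Step 2: Evaluate g(x).
g(-1.3541) = 5*-1.3541 - 11 = -17.7705
Step 3: Compute Lagrangian.
L = 11.6664 + 11*-17.7705 = -183.8091


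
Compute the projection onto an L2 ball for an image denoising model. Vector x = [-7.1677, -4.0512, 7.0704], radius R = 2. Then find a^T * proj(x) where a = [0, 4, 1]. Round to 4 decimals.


Step 1: Compute ||x|| (intermediates to 6 decimals).
||x|| = sqrt((-7.1677)^2 + (-4.0512)^2 + 7.0704^2) = 10.85259
Step 2: Project.
Since ||x|| > R, scale = R/||x|| = 2/10.85259 = 0.184288, proj(x) = scale * x
proj(x) = [-1.320921, -0.746588, 1.30299]
Step 3: Dot product.
a^T * proj(x) = 0*(-1.320921) + 4*(-0.746588) + 1*1.30299 = -1.6834


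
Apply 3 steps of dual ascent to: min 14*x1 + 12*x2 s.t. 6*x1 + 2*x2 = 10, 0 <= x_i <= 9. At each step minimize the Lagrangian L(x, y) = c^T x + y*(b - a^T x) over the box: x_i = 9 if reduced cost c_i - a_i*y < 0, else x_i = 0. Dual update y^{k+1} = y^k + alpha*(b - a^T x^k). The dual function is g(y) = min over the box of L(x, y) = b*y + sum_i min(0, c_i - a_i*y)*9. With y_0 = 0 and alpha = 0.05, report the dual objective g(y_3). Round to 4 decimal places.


Dual ascent for LP: min 14*x1 + 12*x2, 6*x1 + 2*x2 = 10, 0 <= x_i <= 9
Step 1: y^k = 0.0, reduced costs: (14.0, 12.0)
  x^k = (0.0, 0.0), subgradient = b - a^T x = 10.0
  y^{k+1} = 0.0 + 0.05*10.0 = 0.5
Step 2: y^k = 0.5, reduced costs: (11.0, 11.0)
  x^k = (0.0, 0.0), subgradient = b - a^T x = 10.0
  y^{k+1} = 0.5 + 0.05*10.0 = 1.0
Step 3: y^k = 1.0, reduced costs: (8.0, 10.0)
  x^k = (0.0, 0.0), subgradient = b - a^T x = 10.0
  y^{k+1} = 1.0 + 0.05*10.0 = 1.5
Dual objective at y_3 = 1.5: reduced costs (5.0, 9.0), box minimizer x = (0.0, 0.0)
g(y_3) = b*y + (c1 - a1*y)*x1 + (c2 - a2*y)*x2 = 10*1.5 + 5.0*0.0 + 9.0*0.0 = 15.0 + 0.0 + 0.0 = 15.0


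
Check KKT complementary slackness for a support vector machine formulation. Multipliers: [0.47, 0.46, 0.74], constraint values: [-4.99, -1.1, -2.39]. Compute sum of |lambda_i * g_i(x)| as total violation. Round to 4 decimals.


KKT complementary slackness check:
lambda_1 * g_1 = 0.47 * -4.99 = -2.3453
lambda_2 * g_2 = 0.46 * -1.1 = -0.506
lambda_3 * g_3 = 0.74 * -2.39 = -1.7686
Total violation = 2.3453 + 0.506 + 1.7686 = 4.6199


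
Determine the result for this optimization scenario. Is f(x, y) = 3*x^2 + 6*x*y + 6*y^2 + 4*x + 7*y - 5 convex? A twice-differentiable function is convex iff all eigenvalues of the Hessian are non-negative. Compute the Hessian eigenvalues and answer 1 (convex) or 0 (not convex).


The Hessian of f(x,y) = 3*x^2 + 6*x*y + 6*y^2 + 4*x + 7*y - 5 is:
H = [[6, 6], [6, 12]]
Trace = 6 + 12 = 18
Determinant = 6*12 - (6)^2 = 36
Discriminant = (18)^2 - 4*36 = 180.0
Eigenvalues: lambda_1 = 2.2918, lambda_2 = 15.7082
The function is convex.

1


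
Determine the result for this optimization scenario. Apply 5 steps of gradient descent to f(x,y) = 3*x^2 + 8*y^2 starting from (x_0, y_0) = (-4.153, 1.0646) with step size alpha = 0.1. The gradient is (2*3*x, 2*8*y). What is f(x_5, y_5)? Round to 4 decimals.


Gradient descent on f(x,y) = 3*x^2 + 8*y^2.
Starting point: (-4.153, 1.0646), alpha = 0.1
Step 1: grad_x = 2*3*-4.153 = -24.918, grad_y = 2*8*1.0646 = 17.0336
  x_1 = -4.153 - 0.1*-24.918 = -1.6612
  y_1 = 1.0646 - 0.1*17.0336 = -0.6388
Step 2: grad_x = 2*3*-1.6612 = -9.9672, grad_y = 2*8*-0.6388 = -10.2202
  x_2 = -1.6612 - 0.1*-9.9672 = -0.6645
  y_2 = -0.6388 - 0.1*-10.2202 = 0.3833
Step 3: grad_x = 2*3*-0.6645 = -3.9869, grad_y = 2*8*0.3833 = 6.1321
  x_3 = -0.6645 - 0.1*-3.9869 = -0.2658
  y_3 = 0.3833 - 0.1*6.1321 = -0.23
Step 4: grad_x = 2*3*-0.2658 = -1.5948, grad_y = 2*8*-0.23 = -3.6793
  x_4 = -0.2658 - 0.1*-1.5948 = -0.1063
  y_4 = -0.23 - 0.1*-3.6793 = 0.138
Step 5: grad_x = 2*3*-0.1063 = -0.6379, grad_y = 2*8*0.138 = 2.2076
  x_5 = -0.1063 - 0.1*-0.6379 = -0.0425
  y_5 = 0.138 - 0.1*2.2076 = -0.0828
f(-0.0425, -0.0828) = 3*(-0.0425)^2 + 8*(-0.0828)^2 = 0.0603


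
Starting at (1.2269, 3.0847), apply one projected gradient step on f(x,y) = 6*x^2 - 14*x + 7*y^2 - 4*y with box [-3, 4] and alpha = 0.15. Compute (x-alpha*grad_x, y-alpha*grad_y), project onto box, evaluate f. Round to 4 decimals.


Step 1: Compute gradient at (1.2269, 3.0847).
grad_x = 2*6*1.2269 - 14 = 0.7228
grad_y = 2*7*3.0847 - 4 = 39.1858
Step 2: Gradient step.
x_raw = 1.2269 - 0.15*0.7228 = 1.1185
y_raw = 3.0847 - 0.15*39.1858 = -2.7932
Step 3: Project onto [-3, 4].
x_proj = clip(1.1185) = 1.1185
y_proj = clip(-2.7932) = -2.7932
Step 4: Evaluate f.
f(1.1185, -2.7932) = 57.6325


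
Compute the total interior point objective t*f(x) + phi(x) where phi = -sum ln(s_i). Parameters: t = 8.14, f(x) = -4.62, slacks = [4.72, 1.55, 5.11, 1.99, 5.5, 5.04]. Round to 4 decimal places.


Step 1: Compute log-barrier.
ln values: [1.5518, 0.4383, 1.6312, 0.6881, 1.7047, 1.6174]
phi = -(1.5518 + 0.4383 + 1.6312 + 0.6881 + 1.7047 + 1.6174) = -7.6316
Step 2: Compute augmented objective.
t*f(x) = 8.14*-4.62 = -37.6068
Total = -37.6068 - 7.6316 = -45.2384


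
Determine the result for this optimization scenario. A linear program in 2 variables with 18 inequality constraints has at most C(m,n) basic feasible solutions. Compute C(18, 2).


Each vertex corresponds to some choice of n active constraints out of m, so the number of vertices is at most C(m, n) = m! / (n!(m-n)!).
m = 18, n = 2
Numerator: 18 * 17
Denominator: 2! = 2
C(18, 2) = 153


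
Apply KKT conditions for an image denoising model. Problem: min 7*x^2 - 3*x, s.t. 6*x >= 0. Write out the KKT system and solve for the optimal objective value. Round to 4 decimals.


Step 1: Try lambda = 0 (constraint inactive).
Stationarity: 2*7*x - 3 = 0
x* = 3/(2*7) = 3/14 = 0.2143 (rounded; the exact value 3/14 is used below)
Check constraint: 6*0.2143 = 1.2858 >= 0 -- satisfied.
Step 2: Compute optimal value.
f(x*) = 7*(3/14)^2 - 3*(3/14) = -0.3214


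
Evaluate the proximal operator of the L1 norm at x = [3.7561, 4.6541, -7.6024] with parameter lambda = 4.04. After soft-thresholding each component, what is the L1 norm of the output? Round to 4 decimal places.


Soft-thresholding with lambda = 4.04:
prox(3.7561) = sign(3.7561)*max(|3.7561| - 4.04, 0) = 0.0
prox(4.6541) = sign(4.6541)*max(|4.6541| - 4.04, 0) = 0.6141
prox(-7.6024) = sign(-7.6024)*max(|-7.6024| - 4.04, 0) = -3.5624
prox(x) = [0.0, 0.6141, -3.5624]
||prox(x)||_1 = 0.0 + 0.6141 + 3.5624 = 4.1765


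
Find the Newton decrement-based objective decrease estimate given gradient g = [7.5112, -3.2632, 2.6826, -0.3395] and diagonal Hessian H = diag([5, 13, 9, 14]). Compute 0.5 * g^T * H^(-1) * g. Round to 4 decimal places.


Step 1: H is diagonal, so H^(-1) * g = [1.5022, -0.251, 0.2981, -0.0243].
Step 2: g^T H^(-1) g = sum_i g_i^2 / H_ii
  = (7.5112)^2/5 + (-3.2632)^2/13 + (2.6826)^2/9 + (-0.3395)^2/14
  = 11.2836 + 0.8191 + 0.7996 + 0.0082 = 12.9106
Step 3: Objective decrease = 0.5 * g^T H^(-1) g = 6.4553


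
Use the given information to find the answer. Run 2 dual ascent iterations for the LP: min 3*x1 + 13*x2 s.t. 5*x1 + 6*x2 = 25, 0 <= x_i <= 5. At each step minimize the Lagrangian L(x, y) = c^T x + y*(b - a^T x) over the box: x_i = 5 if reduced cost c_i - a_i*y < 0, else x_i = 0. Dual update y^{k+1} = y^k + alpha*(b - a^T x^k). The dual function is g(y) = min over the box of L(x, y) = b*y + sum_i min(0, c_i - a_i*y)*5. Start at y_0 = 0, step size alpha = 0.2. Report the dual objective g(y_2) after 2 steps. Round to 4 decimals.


Dual ascent for LP: min 3*x1 + 13*x2, 5*x1 + 6*x2 = 25, 0 <= x_i <= 5
Step 1: y^k = 0.0, reduced costs: (3.0, 13.0)
  x^k = (0.0, 0.0), subgradient = b - a^T x = 25.0
  y^{k+1} = 0.0 + 0.2*25.0 = 5.0
Step 2: y^k = 5.0, reduced costs: (-22.0, -17.0)
  x^k = (5.0, 5.0), subgradient = b - a^T x = -30.0
  y^{k+1} = 5.0 + 0.2*-30.0 = -1.0
Dual objective at y_2 = -1.0: reduced costs (8.0, 19.0), box minimizer x = (0.0, 0.0)
g(y_2) = b*y + (c1 - a1*y)*x1 + (c2 - a2*y)*x2 = 25*(-1.0) + 8.0*0.0 + 19.0*0.0 = -25.0 + 0.0 + 0.0 = -25.0


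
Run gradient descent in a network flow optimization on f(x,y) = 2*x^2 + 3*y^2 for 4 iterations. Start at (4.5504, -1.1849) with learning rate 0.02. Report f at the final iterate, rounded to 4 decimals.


Gradient descent on f(x,y) = 2*x^2 + 3*y^2.
Starting point: (4.5504, -1.1849), alpha = 0.02
Step 1: grad_x = 2*2*4.5504 = 18.2016, grad_y = 2*3*-1.1849 = -7.1094
  x_1 = 4.5504 - 0.02*18.2016 = 4.1864
  y_1 = -1.1849 - 0.02*-7.1094 = -1.0427
Step 2: grad_x = 2*2*4.1864 = 16.7455, grad_y = 2*3*-1.0427 = -6.2563
  x_2 = 4.1864 - 0.02*16.7455 = 3.8515
  y_2 = -1.0427 - 0.02*-6.2563 = -0.9176
Step 3: grad_x = 2*2*3.8515 = 15.4058, grad_y = 2*3*-0.9176 = -5.5055
  x_3 = 3.8515 - 0.02*15.4058 = 3.5433
  y_3 = -0.9176 - 0.02*-5.5055 = -0.8075
Step 4: grad_x = 2*2*3.5433 = 14.1734, grad_y = 2*3*-0.8075 = -4.8449
  x_4 = 3.5433 - 0.02*14.1734 = 3.2599
  y_4 = -0.8075 - 0.02*-4.8449 = -0.7106
f(3.2599, -0.7106) = 2*3.2599^2 + 3*(-0.7106)^2 = 22.7683


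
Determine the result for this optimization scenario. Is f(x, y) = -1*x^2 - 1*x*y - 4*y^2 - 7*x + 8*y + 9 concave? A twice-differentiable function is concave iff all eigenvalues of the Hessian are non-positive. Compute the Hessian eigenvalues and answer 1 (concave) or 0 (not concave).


The Hessian of f(x,y) = -1*x^2 - 1*x*y - 4*y^2 - 7*x + 8*y + 9 is:
H = [[-2, -1], [-1, -8]]
Trace = -2 - 8 = -10
Determinant = -2*-8 - (-1)^2 = 15
Discriminant = (-10)^2 - 4*15 = 40.0
Eigenvalues: lambda_1 = -8.1623, lambda_2 = -1.8377
The function is concave.

1


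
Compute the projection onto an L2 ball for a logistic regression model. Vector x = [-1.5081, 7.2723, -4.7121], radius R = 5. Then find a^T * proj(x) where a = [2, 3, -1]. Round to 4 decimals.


Step 1: Compute ||x|| (intermediates to 6 decimals).
||x|| = sqrt((-1.5081)^2 + 7.2723^2 + (-4.7121)^2) = 8.795715
Step 2: Project.
Since ||x|| > R, scale = R/||x|| = 5/8.795715 = 0.568459, proj(x) = scale * x
proj(x) = [-0.857293, 4.134004, -2.678636]
Step 3: Dot product.
a^T * proj(x) = 2*(-0.857293) + 3*4.134004 - 1*(-2.678636) = 13.3661


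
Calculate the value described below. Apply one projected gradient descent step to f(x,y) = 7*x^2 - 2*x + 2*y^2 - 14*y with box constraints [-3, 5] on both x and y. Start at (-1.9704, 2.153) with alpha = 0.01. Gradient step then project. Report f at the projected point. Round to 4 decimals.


Step 1: Compute gradient at (-1.9704, 2.153).
grad_x = 2*7*-1.9704 - 2 = -29.5856
grad_y = 2*2*2.153 - 14 = -5.388
Step 2: Gradient step.
x_raw = -1.9704 - 0.01*-29.5856 = -1.6745
y_raw = 2.153 - 0.01*-5.388 = 2.2069
Step 3: Project onto [-3, 5].
x_proj = clip(-1.6745) = -1.6745
y_proj = clip(2.2069) = 2.2069
Step 4: Evaluate f.
f(-1.6745, 2.2069) = 1.8221


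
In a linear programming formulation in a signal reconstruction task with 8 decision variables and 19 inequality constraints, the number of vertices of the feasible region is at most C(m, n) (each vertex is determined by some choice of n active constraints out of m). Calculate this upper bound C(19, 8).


Each vertex corresponds to some choice of n active constraints out of m, so the number of vertices is at most C(m, n) = m! / (n!(m-n)!).
m = 19, n = 8
Numerator: 19 * 18 * 17 * 16 * 15 * 14 * 13 * 12
Denominator: 8! = 40320
C(19, 8) = 75582


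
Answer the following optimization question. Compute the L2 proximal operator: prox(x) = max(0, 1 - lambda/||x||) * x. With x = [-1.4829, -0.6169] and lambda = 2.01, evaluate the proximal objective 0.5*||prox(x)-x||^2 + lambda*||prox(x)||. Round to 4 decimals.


Step 1: Compute ||x||.
||x|| = 1.6061
Step 2: Compute scaling factor.
scale = max(0, 1 - 2.01/1.6061) = 0.0
Step 3: prox(x) = [-0.0, -0.0]
||prox(x)|| = 0.0
Step 4: Proximal objective.
0.5*||prox-x||^2 = 1.2898
lambda*||prox|| = 0.0
Total = 1.2898


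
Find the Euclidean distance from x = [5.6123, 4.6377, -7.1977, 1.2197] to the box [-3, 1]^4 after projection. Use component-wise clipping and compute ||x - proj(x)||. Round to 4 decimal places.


Project each component onto [-3, 1].
clip(5.6123) = 1.0, clip(4.6377) = 1.0, clip(-7.1977) = -3.0, clip(1.2197) = 1.0
Projection = [1.0, 1.0, -3.0, 1.0]
Squared diffs: [21.2733, 13.2329, 17.6207, 0.0483]
Distance = sqrt(52.1752) = 7.2232


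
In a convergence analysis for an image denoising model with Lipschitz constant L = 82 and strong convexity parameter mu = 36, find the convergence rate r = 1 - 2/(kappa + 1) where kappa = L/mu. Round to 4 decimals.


Step 1: Compute the condition number.
kappa = L/mu = 82/36 = 2.2778
Step 2: Compute the convergence rate.
r = 1 - 2/(kappa + 1) = 1 - 2*mu/(L + mu) = (L - mu)/(L + mu) = 46/118 = 0.3898


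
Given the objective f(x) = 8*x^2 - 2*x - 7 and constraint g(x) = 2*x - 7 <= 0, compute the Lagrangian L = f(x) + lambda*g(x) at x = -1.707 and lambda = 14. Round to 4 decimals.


Step 1: Evaluate f(x).
f(-1.707) = 8*(-1.707)^2 - 2*(-1.707) - 7 = 19.7248
Step 2: Evaluate g(x).
g(-1.707) = 2*-1.707 - 7 = -10.414
Step 3: Compute Lagrangian.
L = 19.7248 + 14*-10.414 = -126.0712


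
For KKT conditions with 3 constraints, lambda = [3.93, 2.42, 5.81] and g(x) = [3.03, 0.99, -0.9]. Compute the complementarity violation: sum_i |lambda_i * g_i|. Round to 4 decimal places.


KKT complementary slackness check:
lambda_1 * g_1 = 3.93 * 3.03 = 11.9079
lambda_2 * g_2 = 2.42 * 0.99 = 2.3958
lambda_3 * g_3 = 5.81 * -0.9 = -5.229
Total violation = 11.9079 + 2.3958 + 5.229 = 19.5327


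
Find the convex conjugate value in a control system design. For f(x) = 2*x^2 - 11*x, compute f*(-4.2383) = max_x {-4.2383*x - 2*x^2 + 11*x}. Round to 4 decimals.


f*(y) = sup_x {y*x - a*x^2 - b*x} = sup_x {(y-b)*x - a*x^2}
FOC: (y - b) - 2a*x = 0 => x* = (y - b)/(2a)
x* = (-4.2383 + 11)/(2*2) = 1.6904
f*(-4.2383) = (y-b)^2/(4a) = (-4.2383 + 11)^2/(4*2)
= 45.7206/8 = 5.7151


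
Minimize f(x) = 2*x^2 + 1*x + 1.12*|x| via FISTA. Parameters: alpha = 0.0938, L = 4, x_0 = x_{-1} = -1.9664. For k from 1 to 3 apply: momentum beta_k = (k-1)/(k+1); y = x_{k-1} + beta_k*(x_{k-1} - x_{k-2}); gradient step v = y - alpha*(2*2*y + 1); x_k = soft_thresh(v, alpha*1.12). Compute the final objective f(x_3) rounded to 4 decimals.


FISTA on f(x) = 2*x^2 + 1*x + 1.12*|x|
L = 4, alpha = 0.0938
Iteration 1: beta = 0.0, y = -1.9664 + 0.0*(-1.9664 + 1.9664) = -1.9664
  grad(y) = -6.8656, v = y - alpha*grad = -1.3224
  prox(v) = soft_thresh(-1.3224, 0.1051) = -1.2174
Iteration 2: beta = 0.3333, y = -1.2174 + 0.3333*(-1.2174 + 1.9664) = -0.9677
  grad(y) = -2.8707, v = y - alpha*grad = -0.6984
  prox(v) = soft_thresh(-0.6984, 0.1051) = -0.5933
Iteration 3: beta = 0.5, y = -0.5933 + 0.5*(-0.5933 + 1.2174) = -0.2813
  grad(y) = -0.1254, v = y - alpha*grad = -0.2696
  prox(v) = soft_thresh(-0.2696, 0.1051) = -0.1645
f(x_3) = 2*(-0.1645)^2 + 1*(-0.1645) + 1.12*|-0.1645| = 0.0739


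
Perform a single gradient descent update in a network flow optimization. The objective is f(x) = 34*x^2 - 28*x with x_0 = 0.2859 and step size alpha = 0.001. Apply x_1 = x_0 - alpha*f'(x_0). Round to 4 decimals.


We compute the gradient at x_0 and apply the update.
f'(x) = 68*x - 28
f'(0.2859) = 68*0.2859 - 28 = -8.5588
x_1 = 0.2859 - 0.001*-8.5588 = 0.2945


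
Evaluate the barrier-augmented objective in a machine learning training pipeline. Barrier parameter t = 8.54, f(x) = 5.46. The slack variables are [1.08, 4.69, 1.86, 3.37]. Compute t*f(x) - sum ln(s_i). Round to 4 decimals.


Step 1: Compute log-barrier.
ln values: [0.077, 1.5454, 0.6206, 1.2149]
phi = -(0.077 + 1.5454 + 0.6206 + 1.2149) = -3.4579
Step 2: Compute augmented objective.
t*f(x) = 8.54*5.46 = 46.6284
Total = 46.6284 - 3.4579 = 43.1705


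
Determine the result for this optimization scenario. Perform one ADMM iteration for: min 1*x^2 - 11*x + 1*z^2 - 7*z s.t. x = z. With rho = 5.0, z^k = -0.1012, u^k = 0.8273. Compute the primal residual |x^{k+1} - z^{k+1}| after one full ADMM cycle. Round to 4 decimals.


ADMM iteration with rho = 5.0, z^k = -0.1012, u^k = 0.8273
Step 1: x-update.
Minimize 1*x^2 - 11*x + (5.0/2)*(x + 0.1012 + 0.8273)^2
FOC: (2*1 + 5.0)*x = 11 + 5.0*(-0.1012 - 0.8273)
x^{k+1} = 0.9082
Step 2: z-update.
Minimize 1*z^2 - 7*z + (5.0/2)*(0.9082 - z + 0.8273)^2
FOC: (2*1 + 5.0)*z = 7 + 5.0*(0.9082 + 0.8273)
z^{k+1} = 2.2397
Step 3: u-update.
u^{k+1} = 0.8273 + 0.9082 - 2.2397 = -0.5041
Step 4: Primal residual = |0.9082 - 2.2397| = 1.3314


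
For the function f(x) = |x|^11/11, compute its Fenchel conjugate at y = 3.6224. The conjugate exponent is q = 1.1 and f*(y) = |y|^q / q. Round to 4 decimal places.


The conjugate exponent q satisfies 1/p + 1/q = 1.
p = 11, so q = 11/(11 - 1) = 1.1
|y|^q = 3.6224^1.1 = 4.12
f*(3.6224) = 4.12 / 1.1 = 3.7454


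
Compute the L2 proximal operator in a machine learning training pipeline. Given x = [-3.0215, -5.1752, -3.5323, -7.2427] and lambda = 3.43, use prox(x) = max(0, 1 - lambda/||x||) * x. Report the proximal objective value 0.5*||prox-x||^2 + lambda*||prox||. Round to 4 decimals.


Step 1: Compute ||x||.
||x|| = 10.0422
Step 2: Compute scaling factor.
scale = max(0, 1 - 3.43/10.0422) = 0.6584
Step 3: prox(x) = [-1.9895, -3.4076, -2.3258, -4.7689]
||prox(x)|| = 6.6122
Step 4: Proximal objective.
0.5*||prox-x||^2 = 5.8825
lambda*||prox|| = 22.6798
Total = 28.5623


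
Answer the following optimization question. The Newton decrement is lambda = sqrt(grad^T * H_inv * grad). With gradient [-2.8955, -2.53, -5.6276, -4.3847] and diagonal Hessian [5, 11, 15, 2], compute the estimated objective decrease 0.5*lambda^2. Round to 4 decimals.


Step 1: H is diagonal, so H^(-1) * g = [-0.5791, -0.23, -0.3752, -2.1924].
Step 2: g^T H^(-1) g = sum_i g_i^2 / H_ii
  = (-2.8955)^2/5 + (-2.53)^2/11 + (-5.6276)^2/15 + (-4.3847)^2/2
  = 1.6768 + 0.5819 + 2.1113 + 9.6128 = 13.9828
Step 3: Objective decrease = 0.5 * g^T H^(-1) g = 6.9914


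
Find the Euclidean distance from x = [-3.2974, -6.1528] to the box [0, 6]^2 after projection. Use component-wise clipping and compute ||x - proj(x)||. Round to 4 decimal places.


Project each component onto [0, 6].
clip(-3.2974) = 0.0, clip(-6.1528) = 0.0
Projection = [0.0, 0.0]
Squared diffs: [10.8728, 37.8569]
Distance = sqrt(48.7297) = 6.9807


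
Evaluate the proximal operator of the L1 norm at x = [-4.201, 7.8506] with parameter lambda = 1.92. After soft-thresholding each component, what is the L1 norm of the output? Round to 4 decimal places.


Soft-thresholding with lambda = 1.92:
prox(-4.201) = sign(-4.201)*max(|-4.201| - 1.92, 0) = -2.281
prox(7.8506) = sign(7.8506)*max(|7.8506| - 1.92, 0) = 5.9306
prox(x) = [-2.281, 5.9306]
||prox(x)||_1 = 2.281 + 5.9306 = 8.2116


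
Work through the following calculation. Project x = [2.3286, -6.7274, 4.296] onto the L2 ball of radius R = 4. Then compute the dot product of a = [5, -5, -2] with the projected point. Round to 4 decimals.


Step 1: Compute ||x|| (intermediates to 6 decimals).
||x|| = sqrt(2.3286^2 + (-6.7274)^2 + 4.296^2) = 8.3148
Step 2: Project.
Since ||x|| > R, scale = R/||x|| = 4/8.3148 = 0.48107, proj(x) = scale * x
proj(x) = [1.12022, -3.23635, 2.066677]
Step 3: Dot product.
a^T * proj(x) = 5*1.12022 - 5*(-3.23635) - 2*2.066677 = 17.6495


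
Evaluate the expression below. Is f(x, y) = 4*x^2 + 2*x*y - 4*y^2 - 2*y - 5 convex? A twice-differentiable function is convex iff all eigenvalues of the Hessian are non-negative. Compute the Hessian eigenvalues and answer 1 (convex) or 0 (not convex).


The Hessian of f(x,y) = 4*x^2 + 2*x*y - 4*y^2 - 2*y - 5 is:
H = [[8, 2], [2, -8]]
Trace = 8 - 8 = 0
Determinant = 8*-8 - (2)^2 = -68
Discriminant = (0)^2 - 4*-68 = 272.0
Eigenvalues: lambda_1 = -8.2462, lambda_2 = 8.2462
The function is not convex.

0


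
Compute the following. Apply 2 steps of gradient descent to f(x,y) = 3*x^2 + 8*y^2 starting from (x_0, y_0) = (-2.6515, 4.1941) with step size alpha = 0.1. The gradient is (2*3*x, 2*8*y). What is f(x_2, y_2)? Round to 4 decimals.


Gradient descent on f(x,y) = 3*x^2 + 8*y^2.
Starting point: (-2.6515, 4.1941), alpha = 0.1
Step 1: grad_x = 2*3*-2.6515 = -15.909, grad_y = 2*8*4.1941 = 67.1056
  x_1 = -2.6515 - 0.1*-15.909 = -1.0606
  y_1 = 4.1941 - 0.1*67.1056 = -2.5165
Step 2: grad_x = 2*3*-1.0606 = -6.3636, grad_y = 2*8*-2.5165 = -40.2634
  x_2 = -1.0606 - 0.1*-6.3636 = -0.4242
  y_2 = -2.5165 - 0.1*-40.2634 = 1.5099
f(-0.4242, 1.5099) = 3*(-0.4242)^2 + 8*1.5099^2 = 18.7777


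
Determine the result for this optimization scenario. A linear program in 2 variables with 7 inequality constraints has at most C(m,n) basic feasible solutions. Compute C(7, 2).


Each vertex corresponds to some choice of n active constraints out of m, so the number of vertices is at most C(m, n) = m! / (n!(m-n)!).
m = 7, n = 2
Numerator: 7 * 6
Denominator: 2! = 2
C(7, 2) = 21


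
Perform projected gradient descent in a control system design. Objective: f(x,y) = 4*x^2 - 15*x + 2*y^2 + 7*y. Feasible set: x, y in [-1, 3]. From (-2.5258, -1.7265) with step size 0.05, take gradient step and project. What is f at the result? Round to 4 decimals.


Step 1: Compute gradient at (-2.5258, -1.7265).
grad_x = 2*4*-2.5258 - 15 = -35.2064
grad_y = 2*2*-1.7265 + 7 = 0.094
Step 2: Gradient step.
x_raw = -2.5258 - 0.05*-35.2064 = -0.7655
y_raw = -1.7265 - 0.05*0.094 = -1.7312
Step 3: Project onto [-1, 3].
x_proj = clip(-0.7655) = -0.7655
y_proj = clip(-1.7312) = -1.0
Step 4: Evaluate f.
f(-0.7655, -1.0) = 8.826


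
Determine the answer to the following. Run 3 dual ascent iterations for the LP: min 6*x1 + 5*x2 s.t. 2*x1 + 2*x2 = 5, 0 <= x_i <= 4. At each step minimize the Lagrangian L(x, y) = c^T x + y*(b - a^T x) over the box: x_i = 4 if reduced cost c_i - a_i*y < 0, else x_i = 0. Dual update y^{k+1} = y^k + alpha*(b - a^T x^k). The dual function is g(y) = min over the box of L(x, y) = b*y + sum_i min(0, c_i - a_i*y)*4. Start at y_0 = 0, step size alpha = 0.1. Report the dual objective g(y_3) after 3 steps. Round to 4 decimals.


Dual ascent for LP: min 6*x1 + 5*x2, 2*x1 + 2*x2 = 5, 0 <= x_i <= 4
Step 1: y^k = 0.0, reduced costs: (6.0, 5.0)
  x^k = (0.0, 0.0), subgradient = b - a^T x = 5.0
  y^{k+1} = 0.0 + 0.1*5.0 = 0.5
Step 2: y^k = 0.5, reduced costs: (5.0, 4.0)
  x^k = (0.0, 0.0), subgradient = b - a^T x = 5.0
  y^{k+1} = 0.5 + 0.1*5.0 = 1.0
Step 3: y^k = 1.0, reduced costs: (4.0, 3.0)
  x^k = (0.0, 0.0), subgradient = b - a^T x = 5.0
  y^{k+1} = 1.0 + 0.1*5.0 = 1.5
Dual objective at y_3 = 1.5: reduced costs (3.0, 2.0), box minimizer x = (0.0, 0.0)
g(y_3) = b*y + (c1 - a1*y)*x1 + (c2 - a2*y)*x2 = 5*1.5 + 3.0*0.0 + 2.0*0.0 = 7.5 + 0.0 + 0.0 = 7.5


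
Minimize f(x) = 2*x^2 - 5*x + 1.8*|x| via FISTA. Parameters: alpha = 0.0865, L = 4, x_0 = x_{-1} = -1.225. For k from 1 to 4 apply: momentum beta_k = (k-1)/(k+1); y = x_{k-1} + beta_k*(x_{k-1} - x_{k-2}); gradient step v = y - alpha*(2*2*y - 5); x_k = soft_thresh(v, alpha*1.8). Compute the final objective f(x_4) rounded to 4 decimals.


FISTA on f(x) = 2*x^2 - 5*x + 1.8*|x|
L = 4, alpha = 0.0865
Iteration 1: beta = 0.0, y = -1.225 + 0.0*(-1.225 + 1.225) = -1.225
  grad(y) = -9.9, v = y - alpha*grad = -0.3687
  prox(v) = soft_thresh(-0.3687, 0.1557) = -0.213
Iteration 2: beta = 0.3333, y = -0.213 + 0.3333*(-0.213 + 1.225) = 0.1244
  grad(y) = -4.5024, v = y - alpha*grad = 0.5139
  prox(v) = soft_thresh(0.5139, 0.1557) = 0.3582
Iteration 3: beta = 0.5, y = 0.3582 + 0.5*(0.3582 + 0.213) = 0.6437
  grad(y) = -2.4252, v = y - alpha*grad = 0.8535
  prox(v) = soft_thresh(0.8535, 0.1557) = 0.6978
Iteration 4: beta = 0.6, y = 0.6978 + 0.6*(0.6978 - 0.3582) = 0.9016
  grad(y) = -1.3937, v = y - alpha*grad = 1.0221
  prox(v) = soft_thresh(1.0221, 0.1557) = 0.8664
f(x_4) = 2*0.8664^2 - 5*0.8664 + 1.8*|0.8664| = -1.2712


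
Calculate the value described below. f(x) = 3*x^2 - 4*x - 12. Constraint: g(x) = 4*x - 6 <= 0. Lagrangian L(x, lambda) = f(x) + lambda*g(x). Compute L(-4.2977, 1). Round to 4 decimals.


Step 1: Evaluate f(x).
f(-4.2977) = 3*(-4.2977)^2 - 4*(-4.2977) - 12 = 60.6015
Step 2: Evaluate g(x).
g(-4.2977) = 4*-4.2977 - 6 = -23.1908
Step 3: Compute Lagrangian.
L = 60.6015 + 1*-23.1908 = 37.4107


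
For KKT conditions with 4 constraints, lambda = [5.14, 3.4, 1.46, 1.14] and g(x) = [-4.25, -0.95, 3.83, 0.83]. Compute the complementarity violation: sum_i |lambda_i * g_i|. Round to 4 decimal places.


KKT complementary slackness check:
lambda_1 * g_1 = 5.14 * -4.25 = -21.845
lambda_2 * g_2 = 3.4 * -0.95 = -3.23
lambda_3 * g_3 = 1.46 * 3.83 = 5.5918
lambda_4 * g_4 = 1.14 * 0.83 = 0.9462
Total violation = 21.845 + 3.23 + 5.5918 + 0.9462 = 31.613


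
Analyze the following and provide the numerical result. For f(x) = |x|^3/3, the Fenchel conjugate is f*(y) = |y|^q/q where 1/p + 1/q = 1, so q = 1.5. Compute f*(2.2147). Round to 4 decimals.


The conjugate exponent q satisfies 1/p + 1/q = 1.
p = 3, so q = 3/(3 - 1) = 1.5
|y|^q = 2.2147^1.5 = 3.2959
f*(2.2147) = 3.2959 / 1.5 = 2.1973


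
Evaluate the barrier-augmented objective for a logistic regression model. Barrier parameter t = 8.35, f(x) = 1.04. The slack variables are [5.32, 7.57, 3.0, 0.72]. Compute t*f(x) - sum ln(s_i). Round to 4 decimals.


Step 1: Compute log-barrier.
ln values: [1.6715, 2.0242, 1.0986, -0.3285]
phi = -(1.6715 + 2.0242 + 1.0986 - 0.3285) = -4.4658
Step 2: Compute augmented objective.
t*f(x) = 8.35*1.04 = 8.684
Total = 8.684 - 4.4658 = 4.2182


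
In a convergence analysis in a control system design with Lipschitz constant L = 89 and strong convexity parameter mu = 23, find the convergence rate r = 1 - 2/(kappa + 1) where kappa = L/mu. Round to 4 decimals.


Step 1: Compute the condition number.
kappa = L/mu = 89/23 = 3.8696
Step 2: Compute the convergence rate.
r = 1 - 2/(kappa + 1) = 1 - 2*mu/(L + mu) = (L - mu)/(L + mu) = 66/112 = 0.5893


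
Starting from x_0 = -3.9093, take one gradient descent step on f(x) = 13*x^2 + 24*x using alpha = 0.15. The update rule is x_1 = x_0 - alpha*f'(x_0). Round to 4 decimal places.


We compute the gradient at x_0 and apply the update.
f'(x) = 26*x + 24
f'(-3.9093) = 26*-3.9093 + 24 = -77.6418
x_1 = -3.9093 - 0.15*-77.6418 = 7.737


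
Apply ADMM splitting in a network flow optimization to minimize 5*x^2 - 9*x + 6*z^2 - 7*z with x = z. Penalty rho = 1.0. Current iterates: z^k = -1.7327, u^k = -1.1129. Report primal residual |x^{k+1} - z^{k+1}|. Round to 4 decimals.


ADMM iteration with rho = 1.0, z^k = -1.7327, u^k = -1.1129
Step 1: x-update.
Minimize 5*x^2 - 9*x + (1.0/2)*(x + 1.7327 - 1.1129)^2
FOC: (2*5 + 1.0)*x = 9 + 1.0*(-1.7327 + 1.1129)
x^{k+1} = 0.7618
Step 2: z-update.
Minimize 6*z^2 - 7*z + (1.0/2)*(0.7618 - z - 1.1129)^2
FOC: (2*6 + 1.0)*z = 7 + 1.0*(0.7618 - 1.1129)
z^{k+1} = 0.5115
Step 3: u-update.
u^{k+1} = -1.1129 + 0.7618 - 0.5115 = -0.8625
Step 4: Primal residual = |0.7618 - 0.5115| = 0.2504


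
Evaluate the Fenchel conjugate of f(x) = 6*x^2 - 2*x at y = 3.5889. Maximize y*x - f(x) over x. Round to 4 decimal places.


f*(y) = sup_x {y*x - a*x^2 - b*x} = sup_x {(y-b)*x - a*x^2}
FOC: (y - b) - 2a*x = 0 => x* = (y - b)/(2a)
x* = (3.5889 + 2)/(2*6) = 0.4657
f*(3.5889) = (y-b)^2/(4a) = (3.5889 + 2)^2/(4*6)
= 31.2358/24 = 1.3015


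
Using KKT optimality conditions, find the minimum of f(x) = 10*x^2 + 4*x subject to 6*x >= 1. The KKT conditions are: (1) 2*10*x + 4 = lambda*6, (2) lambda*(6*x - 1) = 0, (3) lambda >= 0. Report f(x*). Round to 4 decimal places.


Step 1: Try lambda = 0 (constraint inactive).
x_unc = -4/(2*10) = -0.2
Check: 6*-0.2 = -1.2 < 1 -- violated!
Step 2: Constraint must be active: 6*x = 1
x* = 1/6 = 0.1667 (rounded; the exact value 1/6 is used below)
lambda = (2*10*(1/6) + 4)/6 = 1.2222
Step 3: Compute optimal value.
f(x*) = 10*(1/6)^2 + 4*(1/6) = 0.9444


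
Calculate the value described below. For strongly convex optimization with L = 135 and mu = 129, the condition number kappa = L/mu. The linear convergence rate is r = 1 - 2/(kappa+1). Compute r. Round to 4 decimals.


Step 1: Compute the condition number.
kappa = L/mu = 135/129 = 1.0465
Step 2: Compute the convergence rate.
r = 1 - 2/(kappa + 1) = 1 - 2*mu/(L + mu) = (L - mu)/(L + mu) = 6/264 = 0.0227


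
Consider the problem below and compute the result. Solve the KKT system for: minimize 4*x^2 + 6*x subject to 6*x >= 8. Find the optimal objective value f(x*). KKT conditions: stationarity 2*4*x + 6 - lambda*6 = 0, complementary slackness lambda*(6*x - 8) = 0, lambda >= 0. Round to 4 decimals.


Step 1: Try lambda = 0 (constraint inactive).
x_unc = -6/(2*4) = -0.75
Check: 6*-0.75 = -4.5 < 8 -- violated!
Step 2: Constraint must be active: 6*x = 8
x* = 8/6 = 4/3 = 1.3333 (rounded; the exact value 4/3 is used below)
lambda = (2*4*(4/3) + 6)/6 = 2.7778
Step 3: Compute optimal value.
f(x*) = 4*(4/3)^2 + 6*(4/3) = 15.1111


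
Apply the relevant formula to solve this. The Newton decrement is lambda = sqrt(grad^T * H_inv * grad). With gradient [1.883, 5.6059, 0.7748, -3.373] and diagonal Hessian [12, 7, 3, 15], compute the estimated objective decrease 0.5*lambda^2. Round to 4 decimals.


Step 1: H is diagonal, so H^(-1) * g = [0.1569, 0.8008, 0.2583, -0.2249].
Step 2: g^T H^(-1) g = sum_i g_i^2 / H_ii
  = (1.883)^2/12 + (5.6059)^2/7 + (0.7748)^2/3 + (-3.373)^2/15
  = 0.2955 + 4.4894 + 0.2001 + 0.7585 = 5.7435
Step 3: Objective decrease = 0.5 * g^T H^(-1) g = 2.8717


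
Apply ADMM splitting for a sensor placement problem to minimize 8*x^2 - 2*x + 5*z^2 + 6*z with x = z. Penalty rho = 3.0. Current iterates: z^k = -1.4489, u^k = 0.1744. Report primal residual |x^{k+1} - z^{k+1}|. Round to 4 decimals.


ADMM iteration with rho = 3.0, z^k = -1.4489, u^k = 0.1744
Step 1: x-update.
Minimize 8*x^2 - 2*x + (3.0/2)*(x + 1.4489 + 0.1744)^2
FOC: (2*8 + 3.0)*x = 2 + 3.0*(-1.4489 - 0.1744)
x^{k+1} = -0.151
Step 2: z-update.
Minimize 5*z^2 + 6*z + (3.0/2)*(-0.151 - z + 0.1744)^2
FOC: (2*5 + 3.0)*z = -6 + 3.0*(-0.151 + 0.1744)
z^{k+1} = -0.4561
Step 3: u-update.
u^{k+1} = 0.1744 - 0.151 + 0.4561 = 0.4795
Step 4: Primal residual = |-0.151 + 0.4561| = 0.3051


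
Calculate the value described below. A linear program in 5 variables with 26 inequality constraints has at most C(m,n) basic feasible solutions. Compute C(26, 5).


Each vertex corresponds to some choice of n active constraints out of m, so the number of vertices is at most C(m, n) = m! / (n!(m-n)!).
m = 26, n = 5
Numerator: 26 * 25 * 24 * 23 * 22
Denominator: 5! = 120
C(26, 5) = 65780
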